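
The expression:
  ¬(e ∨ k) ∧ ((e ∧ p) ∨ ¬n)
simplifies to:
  ¬e ∧ ¬k ∧ ¬n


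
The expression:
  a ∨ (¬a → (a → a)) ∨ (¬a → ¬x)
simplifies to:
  True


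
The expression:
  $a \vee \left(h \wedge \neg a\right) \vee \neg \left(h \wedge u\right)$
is always true.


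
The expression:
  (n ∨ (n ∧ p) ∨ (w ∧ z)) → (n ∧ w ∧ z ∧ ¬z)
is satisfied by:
  {n: False, w: False, z: False}
  {z: True, n: False, w: False}
  {w: True, n: False, z: False}


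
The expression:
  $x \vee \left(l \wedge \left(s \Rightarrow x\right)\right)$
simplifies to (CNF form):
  $\left(l \vee x\right) \wedge \left(x \vee \neg s\right)$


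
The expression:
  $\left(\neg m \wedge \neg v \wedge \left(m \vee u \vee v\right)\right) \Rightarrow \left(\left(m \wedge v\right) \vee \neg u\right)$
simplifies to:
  $m \vee v \vee \neg u$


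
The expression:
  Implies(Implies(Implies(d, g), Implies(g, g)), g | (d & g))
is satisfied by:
  {g: True}


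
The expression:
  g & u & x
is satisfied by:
  {u: True, x: True, g: True}


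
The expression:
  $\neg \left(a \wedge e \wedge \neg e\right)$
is always true.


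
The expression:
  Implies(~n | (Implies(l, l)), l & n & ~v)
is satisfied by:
  {n: True, l: True, v: False}


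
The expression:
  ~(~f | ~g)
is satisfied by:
  {g: True, f: True}


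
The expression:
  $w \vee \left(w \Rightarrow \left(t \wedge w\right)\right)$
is always true.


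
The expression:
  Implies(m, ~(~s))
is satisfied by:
  {s: True, m: False}
  {m: False, s: False}
  {m: True, s: True}


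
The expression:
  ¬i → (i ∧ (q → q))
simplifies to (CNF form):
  i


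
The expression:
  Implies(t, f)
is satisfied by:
  {f: True, t: False}
  {t: False, f: False}
  {t: True, f: True}


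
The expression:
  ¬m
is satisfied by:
  {m: False}


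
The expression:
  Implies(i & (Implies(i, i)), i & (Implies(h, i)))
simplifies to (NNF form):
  True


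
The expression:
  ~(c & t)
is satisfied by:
  {c: False, t: False}
  {t: True, c: False}
  {c: True, t: False}


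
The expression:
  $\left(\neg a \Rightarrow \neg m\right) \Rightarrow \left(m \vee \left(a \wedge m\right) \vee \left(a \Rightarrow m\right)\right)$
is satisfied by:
  {m: True, a: False}
  {a: False, m: False}
  {a: True, m: True}


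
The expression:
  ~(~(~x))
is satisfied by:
  {x: False}


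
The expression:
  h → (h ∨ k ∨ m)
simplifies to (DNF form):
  True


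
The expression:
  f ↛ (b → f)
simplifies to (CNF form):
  False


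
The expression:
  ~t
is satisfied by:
  {t: False}


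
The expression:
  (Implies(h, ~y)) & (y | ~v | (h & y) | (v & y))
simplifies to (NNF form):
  (y & ~h) | (~v & ~y)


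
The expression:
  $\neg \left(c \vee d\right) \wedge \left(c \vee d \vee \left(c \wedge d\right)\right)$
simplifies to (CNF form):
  $\text{False}$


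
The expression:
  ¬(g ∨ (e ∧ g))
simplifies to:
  ¬g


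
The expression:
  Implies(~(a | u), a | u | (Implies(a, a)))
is always true.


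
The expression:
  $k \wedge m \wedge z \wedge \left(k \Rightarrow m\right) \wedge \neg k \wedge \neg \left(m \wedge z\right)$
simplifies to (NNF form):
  $\text{False}$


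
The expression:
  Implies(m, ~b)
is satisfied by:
  {m: False, b: False}
  {b: True, m: False}
  {m: True, b: False}


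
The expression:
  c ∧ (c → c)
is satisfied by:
  {c: True}


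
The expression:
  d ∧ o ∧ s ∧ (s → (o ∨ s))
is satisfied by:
  {s: True, d: True, o: True}


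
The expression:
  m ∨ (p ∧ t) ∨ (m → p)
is always true.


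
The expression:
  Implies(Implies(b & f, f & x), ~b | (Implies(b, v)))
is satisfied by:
  {v: True, f: True, x: False, b: False}
  {v: True, x: False, f: False, b: False}
  {v: True, f: True, x: True, b: False}
  {v: True, x: True, f: False, b: False}
  {f: True, v: False, x: False, b: False}
  {v: False, x: False, f: False, b: False}
  {f: True, x: True, v: False, b: False}
  {x: True, v: False, f: False, b: False}
  {b: True, f: True, v: True, x: False}
  {b: True, v: True, x: False, f: False}
  {b: True, f: True, v: True, x: True}
  {b: True, v: True, x: True, f: False}
  {b: True, f: True, v: False, x: False}


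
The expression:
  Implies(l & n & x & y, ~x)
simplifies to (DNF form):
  ~l | ~n | ~x | ~y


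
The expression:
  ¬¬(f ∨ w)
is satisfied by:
  {w: True, f: True}
  {w: True, f: False}
  {f: True, w: False}


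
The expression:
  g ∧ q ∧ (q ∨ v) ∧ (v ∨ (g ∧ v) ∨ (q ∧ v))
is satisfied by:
  {g: True, q: True, v: True}


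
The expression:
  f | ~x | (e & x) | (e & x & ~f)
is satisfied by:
  {e: True, f: True, x: False}
  {e: True, f: False, x: False}
  {f: True, e: False, x: False}
  {e: False, f: False, x: False}
  {x: True, e: True, f: True}
  {x: True, e: True, f: False}
  {x: True, f: True, e: False}


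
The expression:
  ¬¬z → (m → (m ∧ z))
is always true.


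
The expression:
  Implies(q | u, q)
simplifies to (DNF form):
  q | ~u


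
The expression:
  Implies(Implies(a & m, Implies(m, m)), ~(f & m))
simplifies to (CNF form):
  ~f | ~m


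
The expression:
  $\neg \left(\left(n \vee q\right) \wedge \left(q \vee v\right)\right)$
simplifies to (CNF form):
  $\neg q \wedge \left(\neg n \vee \neg v\right)$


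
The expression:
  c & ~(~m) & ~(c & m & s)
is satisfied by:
  {m: True, c: True, s: False}


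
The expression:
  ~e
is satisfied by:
  {e: False}


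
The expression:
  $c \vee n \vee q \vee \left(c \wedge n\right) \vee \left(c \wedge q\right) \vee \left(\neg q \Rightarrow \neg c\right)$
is always true.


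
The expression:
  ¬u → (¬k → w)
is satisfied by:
  {k: True, u: True, w: True}
  {k: True, u: True, w: False}
  {k: True, w: True, u: False}
  {k: True, w: False, u: False}
  {u: True, w: True, k: False}
  {u: True, w: False, k: False}
  {w: True, u: False, k: False}


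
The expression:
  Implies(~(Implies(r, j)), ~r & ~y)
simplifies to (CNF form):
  j | ~r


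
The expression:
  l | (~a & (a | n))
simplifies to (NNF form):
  l | (n & ~a)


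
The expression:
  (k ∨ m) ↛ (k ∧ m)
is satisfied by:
  {m: True, k: False}
  {k: True, m: False}


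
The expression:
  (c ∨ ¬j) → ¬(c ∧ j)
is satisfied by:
  {c: False, j: False}
  {j: True, c: False}
  {c: True, j: False}


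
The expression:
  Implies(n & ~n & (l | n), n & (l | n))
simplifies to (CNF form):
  True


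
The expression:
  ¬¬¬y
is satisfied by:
  {y: False}


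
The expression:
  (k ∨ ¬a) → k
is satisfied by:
  {a: True, k: True}
  {a: True, k: False}
  {k: True, a: False}


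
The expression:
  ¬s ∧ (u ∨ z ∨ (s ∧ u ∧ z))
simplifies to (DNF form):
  (u ∧ ¬s) ∨ (z ∧ ¬s)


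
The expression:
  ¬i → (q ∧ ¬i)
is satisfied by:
  {i: True, q: True}
  {i: True, q: False}
  {q: True, i: False}


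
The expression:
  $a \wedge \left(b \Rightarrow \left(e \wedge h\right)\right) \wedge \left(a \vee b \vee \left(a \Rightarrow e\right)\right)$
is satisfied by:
  {a: True, e: True, h: True, b: False}
  {a: True, e: True, h: False, b: False}
  {a: True, h: True, e: False, b: False}
  {a: True, h: False, e: False, b: False}
  {a: True, b: True, e: True, h: True}


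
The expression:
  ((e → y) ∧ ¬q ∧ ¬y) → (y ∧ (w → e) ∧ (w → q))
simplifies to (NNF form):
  e ∨ q ∨ y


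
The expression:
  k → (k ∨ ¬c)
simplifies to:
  True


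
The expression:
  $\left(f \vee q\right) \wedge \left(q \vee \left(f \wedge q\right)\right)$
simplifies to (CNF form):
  $q$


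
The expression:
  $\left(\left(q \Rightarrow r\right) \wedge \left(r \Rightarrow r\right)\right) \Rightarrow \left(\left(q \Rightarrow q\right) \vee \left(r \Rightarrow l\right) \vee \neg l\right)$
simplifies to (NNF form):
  $\text{True}$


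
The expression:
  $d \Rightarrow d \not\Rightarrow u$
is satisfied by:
  {u: False, d: False}
  {d: True, u: False}
  {u: True, d: False}


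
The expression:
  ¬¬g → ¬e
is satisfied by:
  {g: False, e: False}
  {e: True, g: False}
  {g: True, e: False}


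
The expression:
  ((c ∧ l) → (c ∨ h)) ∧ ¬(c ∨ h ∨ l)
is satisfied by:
  {h: False, l: False, c: False}


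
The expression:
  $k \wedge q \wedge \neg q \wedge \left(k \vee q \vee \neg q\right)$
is never true.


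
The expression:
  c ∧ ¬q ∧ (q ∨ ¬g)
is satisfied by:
  {c: True, q: False, g: False}


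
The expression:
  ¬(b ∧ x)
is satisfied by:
  {x: False, b: False}
  {b: True, x: False}
  {x: True, b: False}


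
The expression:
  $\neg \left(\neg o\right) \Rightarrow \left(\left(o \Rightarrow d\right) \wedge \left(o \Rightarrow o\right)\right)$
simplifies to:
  $d \vee \neg o$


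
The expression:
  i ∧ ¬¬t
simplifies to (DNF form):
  i ∧ t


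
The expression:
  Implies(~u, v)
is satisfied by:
  {v: True, u: True}
  {v: True, u: False}
  {u: True, v: False}


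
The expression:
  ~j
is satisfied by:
  {j: False}


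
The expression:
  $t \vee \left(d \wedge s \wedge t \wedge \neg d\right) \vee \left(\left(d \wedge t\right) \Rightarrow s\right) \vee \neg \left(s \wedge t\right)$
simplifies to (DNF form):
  $\text{True}$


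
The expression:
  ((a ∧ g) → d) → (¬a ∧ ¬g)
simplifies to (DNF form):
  (g ∧ ¬g) ∨ (¬a ∧ ¬g) ∨ (a ∧ g ∧ ¬d) ∨ (a ∧ g ∧ ¬g) ∨ (a ∧ ¬a ∧ ¬d) ∨ (a ∧ ¬a ∧ ¬g) ∨ (g ∧ ¬d ∧ ¬g) ∨ (¬a ∧ ¬d ∧ ¬g)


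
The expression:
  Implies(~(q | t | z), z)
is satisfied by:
  {t: True, q: True, z: True}
  {t: True, q: True, z: False}
  {t: True, z: True, q: False}
  {t: True, z: False, q: False}
  {q: True, z: True, t: False}
  {q: True, z: False, t: False}
  {z: True, q: False, t: False}


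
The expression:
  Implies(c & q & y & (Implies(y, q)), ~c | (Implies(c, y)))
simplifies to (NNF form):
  True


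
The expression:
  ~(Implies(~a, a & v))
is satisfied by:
  {a: False}


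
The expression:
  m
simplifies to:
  m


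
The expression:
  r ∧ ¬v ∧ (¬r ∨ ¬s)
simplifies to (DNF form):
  r ∧ ¬s ∧ ¬v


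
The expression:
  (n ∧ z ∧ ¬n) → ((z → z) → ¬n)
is always true.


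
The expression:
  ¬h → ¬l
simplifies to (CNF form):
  h ∨ ¬l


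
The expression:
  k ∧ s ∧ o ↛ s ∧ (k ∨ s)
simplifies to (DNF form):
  False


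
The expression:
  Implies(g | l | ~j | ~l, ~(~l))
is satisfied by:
  {l: True}


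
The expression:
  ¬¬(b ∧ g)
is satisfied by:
  {b: True, g: True}


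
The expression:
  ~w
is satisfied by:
  {w: False}


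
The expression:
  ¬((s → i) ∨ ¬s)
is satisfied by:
  {s: True, i: False}


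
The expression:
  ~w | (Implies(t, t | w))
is always true.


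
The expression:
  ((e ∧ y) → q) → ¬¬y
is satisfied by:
  {y: True}


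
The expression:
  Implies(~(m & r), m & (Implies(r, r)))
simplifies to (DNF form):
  m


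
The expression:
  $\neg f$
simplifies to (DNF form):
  $\neg f$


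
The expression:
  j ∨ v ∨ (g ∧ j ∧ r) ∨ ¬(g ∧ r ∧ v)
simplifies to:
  True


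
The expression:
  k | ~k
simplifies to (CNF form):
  True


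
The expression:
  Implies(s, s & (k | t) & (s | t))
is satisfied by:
  {t: True, k: True, s: False}
  {t: True, s: False, k: False}
  {k: True, s: False, t: False}
  {k: False, s: False, t: False}
  {t: True, k: True, s: True}
  {t: True, s: True, k: False}
  {k: True, s: True, t: False}


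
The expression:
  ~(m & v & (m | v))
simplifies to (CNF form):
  ~m | ~v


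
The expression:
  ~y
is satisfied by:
  {y: False}


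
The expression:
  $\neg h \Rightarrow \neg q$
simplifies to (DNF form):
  $h \vee \neg q$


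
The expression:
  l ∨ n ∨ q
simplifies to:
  l ∨ n ∨ q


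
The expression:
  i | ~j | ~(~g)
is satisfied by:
  {i: True, g: True, j: False}
  {i: True, g: False, j: False}
  {g: True, i: False, j: False}
  {i: False, g: False, j: False}
  {i: True, j: True, g: True}
  {i: True, j: True, g: False}
  {j: True, g: True, i: False}


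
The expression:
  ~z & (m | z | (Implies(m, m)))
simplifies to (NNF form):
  ~z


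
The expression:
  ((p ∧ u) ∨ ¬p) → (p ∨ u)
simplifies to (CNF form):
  p ∨ u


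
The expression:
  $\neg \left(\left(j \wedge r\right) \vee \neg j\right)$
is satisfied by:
  {j: True, r: False}


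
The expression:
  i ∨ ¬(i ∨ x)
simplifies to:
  i ∨ ¬x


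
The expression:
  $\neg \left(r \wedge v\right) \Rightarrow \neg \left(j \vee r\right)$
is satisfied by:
  {v: True, j: False, r: False}
  {j: False, r: False, v: False}
  {r: True, v: True, j: False}
  {r: True, j: True, v: True}


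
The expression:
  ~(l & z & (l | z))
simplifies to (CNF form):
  ~l | ~z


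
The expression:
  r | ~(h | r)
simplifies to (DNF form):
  r | ~h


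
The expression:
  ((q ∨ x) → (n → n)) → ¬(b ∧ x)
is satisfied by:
  {x: False, b: False}
  {b: True, x: False}
  {x: True, b: False}


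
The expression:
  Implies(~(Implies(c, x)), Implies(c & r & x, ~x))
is always true.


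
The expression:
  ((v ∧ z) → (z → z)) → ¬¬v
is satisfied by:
  {v: True}


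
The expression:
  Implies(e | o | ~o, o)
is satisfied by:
  {o: True}


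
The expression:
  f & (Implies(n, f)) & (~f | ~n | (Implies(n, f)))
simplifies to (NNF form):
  f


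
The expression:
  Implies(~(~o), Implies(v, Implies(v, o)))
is always true.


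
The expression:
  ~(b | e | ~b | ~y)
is never true.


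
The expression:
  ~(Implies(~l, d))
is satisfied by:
  {d: False, l: False}


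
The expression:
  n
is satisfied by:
  {n: True}


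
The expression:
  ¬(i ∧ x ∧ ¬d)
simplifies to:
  d ∨ ¬i ∨ ¬x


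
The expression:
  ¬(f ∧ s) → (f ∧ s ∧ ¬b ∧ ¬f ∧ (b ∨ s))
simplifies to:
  f ∧ s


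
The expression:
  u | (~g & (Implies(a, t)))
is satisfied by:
  {u: True, t: True, g: False, a: False}
  {u: True, t: False, g: False, a: False}
  {a: True, u: True, t: True, g: False}
  {a: True, u: True, t: False, g: False}
  {u: True, g: True, t: True, a: False}
  {u: True, g: True, t: False, a: False}
  {u: True, g: True, a: True, t: True}
  {u: True, g: True, a: True, t: False}
  {t: True, u: False, g: False, a: False}
  {u: False, t: False, g: False, a: False}
  {a: True, t: True, u: False, g: False}


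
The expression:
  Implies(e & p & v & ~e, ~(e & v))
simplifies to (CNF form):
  True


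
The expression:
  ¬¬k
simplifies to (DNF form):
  k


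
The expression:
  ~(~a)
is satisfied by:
  {a: True}


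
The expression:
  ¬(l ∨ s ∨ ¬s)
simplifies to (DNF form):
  False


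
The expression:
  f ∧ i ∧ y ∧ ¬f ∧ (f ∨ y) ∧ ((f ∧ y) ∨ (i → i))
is never true.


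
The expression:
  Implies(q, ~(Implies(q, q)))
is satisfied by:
  {q: False}


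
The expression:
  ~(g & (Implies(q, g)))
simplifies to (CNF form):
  ~g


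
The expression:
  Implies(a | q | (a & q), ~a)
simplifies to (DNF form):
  ~a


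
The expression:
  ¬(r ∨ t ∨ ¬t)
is never true.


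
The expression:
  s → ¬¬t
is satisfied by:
  {t: True, s: False}
  {s: False, t: False}
  {s: True, t: True}


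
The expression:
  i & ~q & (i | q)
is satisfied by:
  {i: True, q: False}


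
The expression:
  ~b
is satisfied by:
  {b: False}


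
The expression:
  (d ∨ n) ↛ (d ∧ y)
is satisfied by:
  {n: True, y: False, d: False}
  {d: True, y: False, n: True}
  {d: True, y: False, n: False}
  {n: True, y: True, d: False}


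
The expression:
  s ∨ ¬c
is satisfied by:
  {s: True, c: False}
  {c: False, s: False}
  {c: True, s: True}


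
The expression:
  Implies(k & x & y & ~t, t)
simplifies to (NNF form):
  t | ~k | ~x | ~y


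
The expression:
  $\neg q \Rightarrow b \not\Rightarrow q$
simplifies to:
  $b \vee q$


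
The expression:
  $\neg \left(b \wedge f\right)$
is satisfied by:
  {b: False, f: False}
  {f: True, b: False}
  {b: True, f: False}


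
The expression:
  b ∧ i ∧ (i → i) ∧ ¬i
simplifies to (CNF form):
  False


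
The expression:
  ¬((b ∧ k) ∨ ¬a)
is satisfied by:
  {a: True, k: False, b: False}
  {a: True, b: True, k: False}
  {a: True, k: True, b: False}


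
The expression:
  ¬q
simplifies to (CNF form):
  ¬q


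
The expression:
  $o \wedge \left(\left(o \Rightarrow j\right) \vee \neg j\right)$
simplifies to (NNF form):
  $o$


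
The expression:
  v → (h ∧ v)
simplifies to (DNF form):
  h ∨ ¬v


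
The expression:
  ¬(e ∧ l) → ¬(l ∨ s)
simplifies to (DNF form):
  (e ∧ l) ∨ (¬l ∧ ¬s)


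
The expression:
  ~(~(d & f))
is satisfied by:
  {d: True, f: True}


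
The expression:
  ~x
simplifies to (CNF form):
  ~x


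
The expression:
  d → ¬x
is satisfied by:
  {d: False, x: False}
  {x: True, d: False}
  {d: True, x: False}


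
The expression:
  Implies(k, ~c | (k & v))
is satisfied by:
  {v: True, k: False, c: False}
  {k: False, c: False, v: False}
  {c: True, v: True, k: False}
  {c: True, k: False, v: False}
  {v: True, k: True, c: False}
  {k: True, v: False, c: False}
  {c: True, k: True, v: True}


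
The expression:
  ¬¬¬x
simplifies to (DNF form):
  ¬x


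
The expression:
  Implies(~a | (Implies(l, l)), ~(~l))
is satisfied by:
  {l: True}


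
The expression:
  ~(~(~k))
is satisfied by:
  {k: False}


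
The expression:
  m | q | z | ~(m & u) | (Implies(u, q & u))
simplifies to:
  True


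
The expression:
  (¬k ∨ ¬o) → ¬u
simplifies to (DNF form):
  (k ∧ o) ∨ ¬u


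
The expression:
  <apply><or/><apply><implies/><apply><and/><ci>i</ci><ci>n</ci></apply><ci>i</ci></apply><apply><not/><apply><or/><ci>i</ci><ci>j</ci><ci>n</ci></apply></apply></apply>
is always true.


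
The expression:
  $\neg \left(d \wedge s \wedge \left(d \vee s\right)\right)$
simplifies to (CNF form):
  $\neg d \vee \neg s$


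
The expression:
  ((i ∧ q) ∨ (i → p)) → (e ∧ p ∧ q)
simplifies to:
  (e ∨ ¬q) ∧ (i ∨ p) ∧ (p ∨ ¬q) ∧ (q ∨ ¬p)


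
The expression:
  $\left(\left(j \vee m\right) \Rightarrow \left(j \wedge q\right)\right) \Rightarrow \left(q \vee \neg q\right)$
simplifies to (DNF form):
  $\text{True}$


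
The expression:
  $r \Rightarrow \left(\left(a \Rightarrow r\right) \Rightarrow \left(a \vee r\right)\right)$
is always true.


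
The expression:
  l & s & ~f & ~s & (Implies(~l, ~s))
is never true.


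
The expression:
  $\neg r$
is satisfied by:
  {r: False}


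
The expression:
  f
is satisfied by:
  {f: True}


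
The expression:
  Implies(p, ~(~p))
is always true.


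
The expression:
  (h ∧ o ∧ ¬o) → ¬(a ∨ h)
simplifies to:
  True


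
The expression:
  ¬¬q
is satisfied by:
  {q: True}


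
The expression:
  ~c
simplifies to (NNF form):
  ~c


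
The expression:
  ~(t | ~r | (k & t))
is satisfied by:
  {r: True, t: False}


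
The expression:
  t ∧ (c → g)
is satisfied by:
  {t: True, g: True, c: False}
  {t: True, c: False, g: False}
  {t: True, g: True, c: True}


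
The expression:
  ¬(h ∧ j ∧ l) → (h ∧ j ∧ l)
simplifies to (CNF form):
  h ∧ j ∧ l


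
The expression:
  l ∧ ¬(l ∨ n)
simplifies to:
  False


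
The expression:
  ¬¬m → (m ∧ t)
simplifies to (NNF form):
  t ∨ ¬m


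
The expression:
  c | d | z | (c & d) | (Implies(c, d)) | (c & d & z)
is always true.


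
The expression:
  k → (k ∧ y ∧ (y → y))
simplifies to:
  y ∨ ¬k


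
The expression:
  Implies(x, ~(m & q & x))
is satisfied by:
  {m: False, q: False, x: False}
  {x: True, m: False, q: False}
  {q: True, m: False, x: False}
  {x: True, q: True, m: False}
  {m: True, x: False, q: False}
  {x: True, m: True, q: False}
  {q: True, m: True, x: False}


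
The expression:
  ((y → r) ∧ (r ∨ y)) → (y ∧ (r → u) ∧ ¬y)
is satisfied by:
  {r: False}


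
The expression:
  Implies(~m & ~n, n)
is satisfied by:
  {n: True, m: True}
  {n: True, m: False}
  {m: True, n: False}


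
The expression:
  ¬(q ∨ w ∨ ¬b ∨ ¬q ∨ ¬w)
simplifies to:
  False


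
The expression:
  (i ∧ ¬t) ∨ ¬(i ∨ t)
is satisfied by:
  {t: False}


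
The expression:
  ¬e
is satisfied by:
  {e: False}


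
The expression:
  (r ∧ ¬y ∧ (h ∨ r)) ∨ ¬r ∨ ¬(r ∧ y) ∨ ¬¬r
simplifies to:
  True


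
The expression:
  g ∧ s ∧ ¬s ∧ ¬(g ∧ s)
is never true.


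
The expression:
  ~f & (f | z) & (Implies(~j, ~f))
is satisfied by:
  {z: True, f: False}


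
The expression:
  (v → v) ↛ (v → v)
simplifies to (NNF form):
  False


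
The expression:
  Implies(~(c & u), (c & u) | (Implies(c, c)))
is always true.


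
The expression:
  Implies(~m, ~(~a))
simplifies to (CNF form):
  a | m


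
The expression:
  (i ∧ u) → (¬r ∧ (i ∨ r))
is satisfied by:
  {u: False, i: False, r: False}
  {r: True, u: False, i: False}
  {i: True, u: False, r: False}
  {r: True, i: True, u: False}
  {u: True, r: False, i: False}
  {r: True, u: True, i: False}
  {i: True, u: True, r: False}


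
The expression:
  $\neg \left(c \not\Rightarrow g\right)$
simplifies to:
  $g \vee \neg c$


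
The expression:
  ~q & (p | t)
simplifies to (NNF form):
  ~q & (p | t)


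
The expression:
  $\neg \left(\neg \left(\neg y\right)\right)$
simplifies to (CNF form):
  $\neg y$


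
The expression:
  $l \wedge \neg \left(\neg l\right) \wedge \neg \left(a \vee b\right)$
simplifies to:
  $l \wedge \neg a \wedge \neg b$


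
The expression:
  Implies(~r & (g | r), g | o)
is always true.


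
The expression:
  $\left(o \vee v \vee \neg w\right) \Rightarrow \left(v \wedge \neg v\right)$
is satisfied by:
  {w: True, v: False, o: False}


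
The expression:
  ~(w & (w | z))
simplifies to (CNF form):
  ~w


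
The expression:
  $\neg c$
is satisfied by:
  {c: False}


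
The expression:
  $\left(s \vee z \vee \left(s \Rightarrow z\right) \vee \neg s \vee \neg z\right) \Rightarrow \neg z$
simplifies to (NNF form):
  $\neg z$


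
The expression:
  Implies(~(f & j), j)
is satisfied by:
  {j: True}


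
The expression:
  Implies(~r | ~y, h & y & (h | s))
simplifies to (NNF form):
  y & (h | r)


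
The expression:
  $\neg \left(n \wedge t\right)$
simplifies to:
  $\neg n \vee \neg t$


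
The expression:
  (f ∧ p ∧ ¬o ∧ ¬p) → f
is always true.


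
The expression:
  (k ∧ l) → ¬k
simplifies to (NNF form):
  ¬k ∨ ¬l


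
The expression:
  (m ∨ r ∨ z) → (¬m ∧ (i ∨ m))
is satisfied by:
  {i: True, r: False, z: False, m: False}
  {i: True, z: True, r: False, m: False}
  {i: True, r: True, z: False, m: False}
  {i: True, z: True, r: True, m: False}
  {i: False, r: False, z: False, m: False}


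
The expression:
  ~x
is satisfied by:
  {x: False}


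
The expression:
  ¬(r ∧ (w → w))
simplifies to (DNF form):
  ¬r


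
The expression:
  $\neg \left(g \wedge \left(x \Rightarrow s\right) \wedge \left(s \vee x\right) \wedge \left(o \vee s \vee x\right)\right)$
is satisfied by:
  {s: False, g: False}
  {g: True, s: False}
  {s: True, g: False}


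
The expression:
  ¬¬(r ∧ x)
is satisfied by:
  {r: True, x: True}


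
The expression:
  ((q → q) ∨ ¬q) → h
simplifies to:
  h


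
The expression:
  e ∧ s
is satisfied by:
  {e: True, s: True}


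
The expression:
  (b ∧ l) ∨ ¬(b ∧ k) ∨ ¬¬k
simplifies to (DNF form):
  True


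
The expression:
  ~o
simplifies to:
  ~o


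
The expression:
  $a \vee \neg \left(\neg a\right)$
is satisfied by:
  {a: True}


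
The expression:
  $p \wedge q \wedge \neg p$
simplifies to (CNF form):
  $\text{False}$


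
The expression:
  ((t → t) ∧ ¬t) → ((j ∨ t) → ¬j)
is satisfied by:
  {t: True, j: False}
  {j: False, t: False}
  {j: True, t: True}


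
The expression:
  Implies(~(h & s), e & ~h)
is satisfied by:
  {s: True, e: True, h: False}
  {e: True, h: False, s: False}
  {s: True, h: True, e: True}
  {s: True, h: True, e: False}


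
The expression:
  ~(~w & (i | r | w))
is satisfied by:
  {w: True, r: False, i: False}
  {i: True, w: True, r: False}
  {w: True, r: True, i: False}
  {i: True, w: True, r: True}
  {i: False, r: False, w: False}


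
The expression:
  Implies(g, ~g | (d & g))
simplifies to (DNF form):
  d | ~g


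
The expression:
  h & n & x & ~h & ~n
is never true.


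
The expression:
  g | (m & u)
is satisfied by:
  {m: True, g: True, u: True}
  {m: True, g: True, u: False}
  {g: True, u: True, m: False}
  {g: True, u: False, m: False}
  {m: True, u: True, g: False}


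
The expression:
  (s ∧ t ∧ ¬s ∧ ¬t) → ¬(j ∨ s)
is always true.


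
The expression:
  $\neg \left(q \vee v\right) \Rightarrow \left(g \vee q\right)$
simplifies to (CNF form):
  $g \vee q \vee v$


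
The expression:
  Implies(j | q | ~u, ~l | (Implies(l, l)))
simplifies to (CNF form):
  True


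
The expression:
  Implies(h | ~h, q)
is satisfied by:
  {q: True}


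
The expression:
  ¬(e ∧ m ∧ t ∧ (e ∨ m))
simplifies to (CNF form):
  ¬e ∨ ¬m ∨ ¬t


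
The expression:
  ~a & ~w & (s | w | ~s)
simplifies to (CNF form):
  ~a & ~w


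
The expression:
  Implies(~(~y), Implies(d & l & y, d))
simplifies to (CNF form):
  True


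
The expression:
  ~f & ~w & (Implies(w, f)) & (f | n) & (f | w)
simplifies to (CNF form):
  False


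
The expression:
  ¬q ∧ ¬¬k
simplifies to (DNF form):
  k ∧ ¬q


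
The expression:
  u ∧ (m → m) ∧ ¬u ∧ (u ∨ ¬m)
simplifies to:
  False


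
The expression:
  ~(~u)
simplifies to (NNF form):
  u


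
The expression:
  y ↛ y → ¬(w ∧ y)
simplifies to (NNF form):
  True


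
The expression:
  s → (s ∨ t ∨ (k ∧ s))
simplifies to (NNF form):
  True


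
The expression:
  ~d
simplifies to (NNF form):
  ~d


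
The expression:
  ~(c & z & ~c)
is always true.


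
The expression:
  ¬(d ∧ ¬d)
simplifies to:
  True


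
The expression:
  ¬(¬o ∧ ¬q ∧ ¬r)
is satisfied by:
  {r: True, q: True, o: True}
  {r: True, q: True, o: False}
  {r: True, o: True, q: False}
  {r: True, o: False, q: False}
  {q: True, o: True, r: False}
  {q: True, o: False, r: False}
  {o: True, q: False, r: False}


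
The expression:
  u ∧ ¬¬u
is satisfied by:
  {u: True}


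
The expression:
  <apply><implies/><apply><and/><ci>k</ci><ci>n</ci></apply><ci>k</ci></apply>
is always true.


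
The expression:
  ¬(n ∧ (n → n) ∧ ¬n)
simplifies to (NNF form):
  True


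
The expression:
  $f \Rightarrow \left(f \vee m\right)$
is always true.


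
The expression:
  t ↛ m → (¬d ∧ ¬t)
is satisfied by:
  {m: True, t: False}
  {t: False, m: False}
  {t: True, m: True}


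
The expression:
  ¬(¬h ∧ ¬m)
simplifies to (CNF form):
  h ∨ m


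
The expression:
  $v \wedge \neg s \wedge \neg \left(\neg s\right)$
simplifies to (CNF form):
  $\text{False}$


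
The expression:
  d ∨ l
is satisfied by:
  {d: True, l: True}
  {d: True, l: False}
  {l: True, d: False}


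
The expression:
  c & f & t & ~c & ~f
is never true.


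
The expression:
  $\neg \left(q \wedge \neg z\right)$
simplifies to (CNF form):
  $z \vee \neg q$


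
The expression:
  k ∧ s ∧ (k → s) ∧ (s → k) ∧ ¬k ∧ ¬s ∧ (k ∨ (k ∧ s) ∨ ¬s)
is never true.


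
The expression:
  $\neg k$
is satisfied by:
  {k: False}


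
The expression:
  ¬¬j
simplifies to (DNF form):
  j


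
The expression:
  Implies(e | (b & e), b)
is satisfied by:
  {b: True, e: False}
  {e: False, b: False}
  {e: True, b: True}


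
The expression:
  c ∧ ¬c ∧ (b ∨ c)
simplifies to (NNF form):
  False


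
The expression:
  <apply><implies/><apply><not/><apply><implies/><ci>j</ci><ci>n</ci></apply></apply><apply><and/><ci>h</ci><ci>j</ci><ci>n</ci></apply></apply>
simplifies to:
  <apply><or/><ci>n</ci><apply><not/><ci>j</ci></apply></apply>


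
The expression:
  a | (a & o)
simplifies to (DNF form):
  a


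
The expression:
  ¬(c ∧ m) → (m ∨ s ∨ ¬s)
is always true.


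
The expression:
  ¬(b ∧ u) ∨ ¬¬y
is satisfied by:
  {y: True, u: False, b: False}
  {u: False, b: False, y: False}
  {y: True, b: True, u: False}
  {b: True, u: False, y: False}
  {y: True, u: True, b: False}
  {u: True, y: False, b: False}
  {y: True, b: True, u: True}


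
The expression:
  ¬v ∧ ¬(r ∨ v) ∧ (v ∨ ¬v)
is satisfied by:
  {v: False, r: False}


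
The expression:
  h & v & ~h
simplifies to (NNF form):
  False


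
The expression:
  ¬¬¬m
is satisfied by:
  {m: False}


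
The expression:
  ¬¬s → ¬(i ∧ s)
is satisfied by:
  {s: False, i: False}
  {i: True, s: False}
  {s: True, i: False}


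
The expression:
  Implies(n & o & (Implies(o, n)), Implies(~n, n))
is always true.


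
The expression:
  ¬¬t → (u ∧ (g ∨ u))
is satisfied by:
  {u: True, t: False}
  {t: False, u: False}
  {t: True, u: True}


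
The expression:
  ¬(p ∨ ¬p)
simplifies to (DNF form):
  False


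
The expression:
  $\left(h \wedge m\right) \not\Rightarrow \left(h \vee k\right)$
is never true.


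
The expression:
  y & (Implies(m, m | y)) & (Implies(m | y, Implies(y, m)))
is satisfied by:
  {m: True, y: True}


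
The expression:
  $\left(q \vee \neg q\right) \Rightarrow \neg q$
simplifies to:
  $\neg q$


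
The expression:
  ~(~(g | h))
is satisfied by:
  {g: True, h: True}
  {g: True, h: False}
  {h: True, g: False}


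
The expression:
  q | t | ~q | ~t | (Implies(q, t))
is always true.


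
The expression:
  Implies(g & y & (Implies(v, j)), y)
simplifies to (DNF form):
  True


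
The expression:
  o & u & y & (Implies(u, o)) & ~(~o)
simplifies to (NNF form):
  o & u & y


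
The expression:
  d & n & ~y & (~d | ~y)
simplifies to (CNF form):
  d & n & ~y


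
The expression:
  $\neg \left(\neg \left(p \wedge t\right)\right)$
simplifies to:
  $p \wedge t$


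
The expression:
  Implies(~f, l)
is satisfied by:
  {l: True, f: True}
  {l: True, f: False}
  {f: True, l: False}


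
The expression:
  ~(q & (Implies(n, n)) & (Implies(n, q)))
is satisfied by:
  {q: False}


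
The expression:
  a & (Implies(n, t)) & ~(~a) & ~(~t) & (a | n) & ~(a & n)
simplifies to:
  a & t & ~n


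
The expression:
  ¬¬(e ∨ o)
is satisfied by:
  {o: True, e: True}
  {o: True, e: False}
  {e: True, o: False}


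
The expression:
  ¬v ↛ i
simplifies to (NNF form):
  i ∨ ¬v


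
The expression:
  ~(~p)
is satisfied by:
  {p: True}


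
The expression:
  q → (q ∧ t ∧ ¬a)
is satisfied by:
  {t: True, q: False, a: False}
  {t: False, q: False, a: False}
  {a: True, t: True, q: False}
  {a: True, t: False, q: False}
  {q: True, t: True, a: False}


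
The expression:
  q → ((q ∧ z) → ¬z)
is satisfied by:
  {q: False, z: False}
  {z: True, q: False}
  {q: True, z: False}


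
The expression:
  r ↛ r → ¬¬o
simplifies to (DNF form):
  True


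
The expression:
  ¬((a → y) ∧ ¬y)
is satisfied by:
  {a: True, y: True}
  {a: True, y: False}
  {y: True, a: False}


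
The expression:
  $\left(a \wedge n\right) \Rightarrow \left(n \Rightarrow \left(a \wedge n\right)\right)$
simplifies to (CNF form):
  $\text{True}$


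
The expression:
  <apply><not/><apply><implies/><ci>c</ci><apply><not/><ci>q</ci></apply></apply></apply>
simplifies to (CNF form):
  <apply><and/><ci>c</ci><ci>q</ci></apply>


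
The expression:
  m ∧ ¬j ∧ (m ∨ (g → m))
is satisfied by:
  {m: True, j: False}


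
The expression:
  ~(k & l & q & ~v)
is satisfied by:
  {v: True, l: False, k: False, q: False}
  {v: False, l: False, k: False, q: False}
  {q: True, v: True, l: False, k: False}
  {q: True, v: False, l: False, k: False}
  {v: True, k: True, q: False, l: False}
  {k: True, q: False, l: False, v: False}
  {q: True, k: True, v: True, l: False}
  {q: True, k: True, v: False, l: False}
  {v: True, l: True, q: False, k: False}
  {l: True, q: False, k: False, v: False}
  {v: True, q: True, l: True, k: False}
  {q: True, l: True, v: False, k: False}
  {v: True, k: True, l: True, q: False}
  {k: True, l: True, q: False, v: False}
  {q: True, k: True, l: True, v: True}


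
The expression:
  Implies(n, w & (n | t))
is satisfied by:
  {w: True, n: False}
  {n: False, w: False}
  {n: True, w: True}


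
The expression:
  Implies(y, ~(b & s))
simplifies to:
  ~b | ~s | ~y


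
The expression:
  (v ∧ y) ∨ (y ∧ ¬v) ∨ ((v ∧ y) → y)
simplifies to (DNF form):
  True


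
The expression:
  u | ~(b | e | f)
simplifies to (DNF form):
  u | (~b & ~e & ~f)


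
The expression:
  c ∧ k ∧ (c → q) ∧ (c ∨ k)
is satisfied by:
  {c: True, q: True, k: True}


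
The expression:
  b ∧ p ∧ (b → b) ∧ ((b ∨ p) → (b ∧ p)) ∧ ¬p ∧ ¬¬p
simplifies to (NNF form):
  False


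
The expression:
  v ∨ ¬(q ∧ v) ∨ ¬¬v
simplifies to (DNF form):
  True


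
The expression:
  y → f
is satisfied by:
  {f: True, y: False}
  {y: False, f: False}
  {y: True, f: True}


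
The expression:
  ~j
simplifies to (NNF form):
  ~j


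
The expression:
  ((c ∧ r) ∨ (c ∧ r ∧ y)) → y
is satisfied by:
  {y: True, c: False, r: False}
  {c: False, r: False, y: False}
  {r: True, y: True, c: False}
  {r: True, c: False, y: False}
  {y: True, c: True, r: False}
  {c: True, y: False, r: False}
  {r: True, c: True, y: True}


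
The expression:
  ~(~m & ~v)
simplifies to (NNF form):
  m | v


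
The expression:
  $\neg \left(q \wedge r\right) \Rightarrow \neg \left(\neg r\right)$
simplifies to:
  $r$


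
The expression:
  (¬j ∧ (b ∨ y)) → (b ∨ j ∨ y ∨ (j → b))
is always true.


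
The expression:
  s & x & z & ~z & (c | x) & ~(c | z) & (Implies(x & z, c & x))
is never true.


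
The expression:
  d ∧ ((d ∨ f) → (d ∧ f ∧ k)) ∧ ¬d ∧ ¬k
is never true.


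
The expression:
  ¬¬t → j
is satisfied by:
  {j: True, t: False}
  {t: False, j: False}
  {t: True, j: True}


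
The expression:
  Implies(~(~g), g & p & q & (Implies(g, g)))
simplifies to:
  ~g | (p & q)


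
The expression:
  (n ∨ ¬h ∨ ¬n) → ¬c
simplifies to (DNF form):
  ¬c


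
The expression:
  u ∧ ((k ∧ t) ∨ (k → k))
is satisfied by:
  {u: True}


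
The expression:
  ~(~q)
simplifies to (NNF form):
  q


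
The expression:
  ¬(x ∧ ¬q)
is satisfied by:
  {q: True, x: False}
  {x: False, q: False}
  {x: True, q: True}


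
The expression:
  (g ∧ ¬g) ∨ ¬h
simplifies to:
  ¬h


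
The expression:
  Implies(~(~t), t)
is always true.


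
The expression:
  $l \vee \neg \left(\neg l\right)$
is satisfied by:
  {l: True}


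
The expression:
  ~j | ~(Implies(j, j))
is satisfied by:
  {j: False}


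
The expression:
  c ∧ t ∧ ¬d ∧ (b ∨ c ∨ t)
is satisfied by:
  {t: True, c: True, d: False}


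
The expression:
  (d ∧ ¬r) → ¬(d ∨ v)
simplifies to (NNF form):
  r ∨ ¬d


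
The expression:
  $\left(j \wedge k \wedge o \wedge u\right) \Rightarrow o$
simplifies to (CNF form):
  $\text{True}$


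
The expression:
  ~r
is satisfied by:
  {r: False}


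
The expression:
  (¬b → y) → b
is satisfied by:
  {b: True, y: False}
  {y: False, b: False}
  {y: True, b: True}


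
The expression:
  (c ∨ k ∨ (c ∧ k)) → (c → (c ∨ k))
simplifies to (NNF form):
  True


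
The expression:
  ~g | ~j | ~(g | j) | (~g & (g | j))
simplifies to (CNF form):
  ~g | ~j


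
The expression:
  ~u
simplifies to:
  ~u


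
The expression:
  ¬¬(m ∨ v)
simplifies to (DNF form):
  m ∨ v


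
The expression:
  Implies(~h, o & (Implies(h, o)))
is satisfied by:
  {o: True, h: True}
  {o: True, h: False}
  {h: True, o: False}


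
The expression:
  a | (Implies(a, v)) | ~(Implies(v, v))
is always true.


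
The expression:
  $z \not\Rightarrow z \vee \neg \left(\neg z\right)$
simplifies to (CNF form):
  $z$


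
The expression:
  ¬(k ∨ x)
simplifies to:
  ¬k ∧ ¬x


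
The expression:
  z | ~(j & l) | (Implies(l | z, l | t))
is always true.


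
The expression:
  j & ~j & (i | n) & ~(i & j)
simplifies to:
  False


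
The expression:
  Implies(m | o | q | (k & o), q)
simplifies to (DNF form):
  q | (~m & ~o)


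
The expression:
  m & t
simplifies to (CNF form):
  m & t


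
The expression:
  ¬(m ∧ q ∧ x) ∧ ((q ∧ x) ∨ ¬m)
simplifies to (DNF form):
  ¬m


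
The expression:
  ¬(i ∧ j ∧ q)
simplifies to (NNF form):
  ¬i ∨ ¬j ∨ ¬q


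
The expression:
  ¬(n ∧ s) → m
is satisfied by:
  {m: True, s: True, n: True}
  {m: True, s: True, n: False}
  {m: True, n: True, s: False}
  {m: True, n: False, s: False}
  {s: True, n: True, m: False}


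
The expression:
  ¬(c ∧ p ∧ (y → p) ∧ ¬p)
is always true.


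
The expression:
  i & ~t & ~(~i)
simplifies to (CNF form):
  i & ~t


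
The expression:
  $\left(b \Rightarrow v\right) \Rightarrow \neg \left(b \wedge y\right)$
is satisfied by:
  {v: False, y: False, b: False}
  {b: True, v: False, y: False}
  {y: True, v: False, b: False}
  {b: True, y: True, v: False}
  {v: True, b: False, y: False}
  {b: True, v: True, y: False}
  {y: True, v: True, b: False}


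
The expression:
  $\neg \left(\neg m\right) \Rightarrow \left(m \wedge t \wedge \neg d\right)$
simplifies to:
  $\left(t \wedge \neg d\right) \vee \neg m$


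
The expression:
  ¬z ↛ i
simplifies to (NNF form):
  i ∨ ¬z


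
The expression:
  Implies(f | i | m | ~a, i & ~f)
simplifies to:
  ~f & (a | i) & (i | ~m)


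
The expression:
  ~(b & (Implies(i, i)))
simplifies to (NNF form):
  ~b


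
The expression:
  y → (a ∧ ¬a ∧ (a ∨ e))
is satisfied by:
  {y: False}


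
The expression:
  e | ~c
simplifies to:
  e | ~c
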